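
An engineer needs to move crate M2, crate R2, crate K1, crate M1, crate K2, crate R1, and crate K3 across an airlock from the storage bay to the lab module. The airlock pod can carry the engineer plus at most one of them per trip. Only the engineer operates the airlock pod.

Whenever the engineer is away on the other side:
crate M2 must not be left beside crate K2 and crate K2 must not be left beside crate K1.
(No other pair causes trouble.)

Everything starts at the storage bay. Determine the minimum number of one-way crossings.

15

Counting alone: the engineer can take at most 1 across per trip to the lab module, so moving all 7 needs at least 7 loaded trips out, with a return between consecutive ones — at least 13 crossings.
The safety rule pushes this higher. Following every safe sequence of crossings, the most of the 7 that can be at the lab module as the airlock pod arrives there on crossing 13 is 6 — never all 7.
So no plan with fewer than 15 crossings exists, and this one achieves 15:
1. Engineer goes to the lab module with crate K2.  [the storage bay: crate K1, crate K3, crate M1, crate M2, crate R1, crate R2 | the lab module: crate K2]
2. Engineer goes back to the storage bay alone.  [the storage bay: crate K1, crate K3, crate M1, crate M2, crate R1, crate R2 | the lab module: crate K2]
3. Engineer goes to the lab module with crate M2.  [the storage bay: crate K1, crate K3, crate M1, crate R1, crate R2 | the lab module: crate K2, crate M2]
4. Engineer goes back to the storage bay with crate K2.  [the storage bay: crate K1, crate K2, crate K3, crate M1, crate R1, crate R2 | the lab module: crate M2]
5. Engineer goes to the lab module with crate K1.  [the storage bay: crate K2, crate K3, crate M1, crate R1, crate R2 | the lab module: crate K1, crate M2]
6. Engineer goes back to the storage bay alone.  [the storage bay: crate K2, crate K3, crate M1, crate R1, crate R2 | the lab module: crate K1, crate M2]
7. Engineer goes to the lab module with crate R2.  [the storage bay: crate K2, crate K3, crate M1, crate R1 | the lab module: crate K1, crate M2, crate R2]
8. Engineer goes back to the storage bay alone.  [the storage bay: crate K2, crate K3, crate M1, crate R1 | the lab module: crate K1, crate M2, crate R2]
9. Engineer goes to the lab module with crate M1.  [the storage bay: crate K2, crate K3, crate R1 | the lab module: crate K1, crate M1, crate M2, crate R2]
10. Engineer goes back to the storage bay alone.  [the storage bay: crate K2, crate K3, crate R1 | the lab module: crate K1, crate M1, crate M2, crate R2]
11. Engineer goes to the lab module with crate R1.  [the storage bay: crate K2, crate K3 | the lab module: crate K1, crate M1, crate M2, crate R1, crate R2]
12. Engineer goes back to the storage bay alone.  [the storage bay: crate K2, crate K3 | the lab module: crate K1, crate M1, crate M2, crate R1, crate R2]
13. Engineer goes to the lab module with crate K3.  [the storage bay: crate K2 | the lab module: crate K1, crate K3, crate M1, crate M2, crate R1, crate R2]
14. Engineer goes back to the storage bay alone.  [the storage bay: crate K2 | the lab module: crate K1, crate K3, crate M1, crate M2, crate R1, crate R2]
15. Engineer goes to the lab module with crate K2.  [the storage bay: — | the lab module: crate K1, crate K2, crate K3, crate M1, crate M2, crate R1, crate R2]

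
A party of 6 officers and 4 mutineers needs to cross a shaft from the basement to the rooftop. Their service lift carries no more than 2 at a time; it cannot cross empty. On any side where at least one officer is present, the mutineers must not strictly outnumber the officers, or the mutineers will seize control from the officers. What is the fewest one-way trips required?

17

Counting alone: each trip to the rooftop takes at most 2 across and each return brings at least 1 back, so after t trips out (and t−1 returns) at most 2t − (t−1) of the 10 are across; that first reaches 10 at t = 9, so at least 17 crossings are needed.
The plan below uses exactly 17 crossings, so it is optimal:
1. 2 mutineers → the rooftop.  (the basement: 6O 2M; the rooftop: 0O 2M)
2. 1 mutineer ← the basement.  (the basement: 6O 3M; the rooftop: 0O 1M)
3. 2 mutineers → the rooftop.  (the basement: 6O 1M; the rooftop: 0O 3M)
4. 1 mutineer ← the basement.  (the basement: 6O 2M; the rooftop: 0O 2M)
5. 2 officers → the rooftop.  (the basement: 4O 2M; the rooftop: 2O 2M)
6. 1 mutineer ← the basement.  (the basement: 4O 3M; the rooftop: 2O 1M)
7. 1 officer and 1 mutineer → the rooftop.  (the basement: 3O 2M; the rooftop: 3O 2M)
8. 1 mutineer ← the basement.  (the basement: 3O 3M; the rooftop: 3O 1M)
9. 2 mutineers → the rooftop.  (the basement: 3O 1M; the rooftop: 3O 3M)
10. 1 mutineer ← the basement.  (the basement: 3O 2M; the rooftop: 3O 2M)
11. 1 officer and 1 mutineer → the rooftop.  (the basement: 2O 1M; the rooftop: 4O 3M)
12. 1 mutineer ← the basement.  (the basement: 2O 2M; the rooftop: 4O 2M)
13. 2 mutineers → the rooftop.  (the basement: 2O 0M; the rooftop: 4O 4M)
14. 1 mutineer ← the basement.  (the basement: 2O 1M; the rooftop: 4O 3M)
15. 1 officer and 1 mutineer → the rooftop.  (the basement: 1O 0M; the rooftop: 5O 4M)
16. 1 mutineer ← the basement.  (the basement: 1O 1M; the rooftop: 5O 3M)
17. 1 officer and 1 mutineer → the rooftop.  (the basement: 0O 0M; the rooftop: 6O 4M)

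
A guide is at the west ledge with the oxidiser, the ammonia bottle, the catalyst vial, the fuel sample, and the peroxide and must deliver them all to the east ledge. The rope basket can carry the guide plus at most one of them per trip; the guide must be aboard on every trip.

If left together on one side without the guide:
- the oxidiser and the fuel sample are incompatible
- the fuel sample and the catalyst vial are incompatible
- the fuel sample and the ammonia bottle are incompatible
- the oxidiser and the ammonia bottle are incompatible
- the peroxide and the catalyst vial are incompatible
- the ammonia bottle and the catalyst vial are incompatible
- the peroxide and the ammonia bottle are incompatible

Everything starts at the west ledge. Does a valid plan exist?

No

Whatever the first load, the items left behind include a forbidden pair without the guide. No opening move is safe, so no plan exists.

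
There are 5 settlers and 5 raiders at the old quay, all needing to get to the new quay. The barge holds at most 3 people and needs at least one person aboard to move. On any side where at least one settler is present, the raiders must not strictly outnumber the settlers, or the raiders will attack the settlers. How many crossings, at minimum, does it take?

Counting alone: each trip to the new quay takes at most 3 across and each return brings at least 1 back, so after t trips out (and t−1 returns) at most 3t − (t−1) of the 10 are across; that first reaches 10 at t = 5, so at least 9 crossings are needed.
The safety rule pushes this higher. Following every safe sequence of crossings, the most of the 10 that can be at the new quay as the barge arrives there on crossing 9 is 9 — never all 10.
So no plan with fewer than 11 crossings exists, and this one achieves 11:
1. 2 raiders → the new quay.  (the old quay: 5S 3R; the new quay: 0S 2R)
2. 1 raider ← the old quay.  (the old quay: 5S 4R; the new quay: 0S 1R)
3. 3 raiders → the new quay.  (the old quay: 5S 1R; the new quay: 0S 4R)
4. 1 raider ← the old quay.  (the old quay: 5S 2R; the new quay: 0S 3R)
5. 3 settlers → the new quay.  (the old quay: 2S 2R; the new quay: 3S 3R)
6. 1 settler and 1 raider ← the old quay.  (the old quay: 3S 3R; the new quay: 2S 2R)
7. 3 settlers → the new quay.  (the old quay: 0S 3R; the new quay: 5S 2R)
8. 1 raider ← the old quay.  (the old quay: 0S 4R; the new quay: 5S 1R)
9. 2 raiders → the new quay.  (the old quay: 0S 2R; the new quay: 5S 3R)
10. 1 raider ← the old quay.  (the old quay: 0S 3R; the new quay: 5S 2R)
11. 3 raiders → the new quay.  (the old quay: 0S 0R; the new quay: 5S 5R)

11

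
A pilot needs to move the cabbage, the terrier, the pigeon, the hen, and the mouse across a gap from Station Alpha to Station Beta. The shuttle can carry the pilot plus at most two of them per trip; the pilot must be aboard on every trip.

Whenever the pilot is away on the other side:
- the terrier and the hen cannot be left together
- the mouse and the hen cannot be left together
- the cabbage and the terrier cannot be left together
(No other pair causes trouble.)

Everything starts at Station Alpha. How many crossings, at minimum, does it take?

Counting alone: the pilot can take at most 2 across per trip to Station Beta, so moving all 5 needs at least 3 loaded trips out, with a return between consecutive ones — at least 5 crossings.
The plan below uses exactly 5 crossings, so it is optimal:
1. Pilot goes to Station Beta with the cabbage and the hen.
2. Pilot goes back to Station Alpha alone.
3. Pilot goes to Station Beta with the pigeon.
4. Pilot goes back to Station Alpha alone.
5. Pilot goes to Station Beta with the mouse and the terrier.

5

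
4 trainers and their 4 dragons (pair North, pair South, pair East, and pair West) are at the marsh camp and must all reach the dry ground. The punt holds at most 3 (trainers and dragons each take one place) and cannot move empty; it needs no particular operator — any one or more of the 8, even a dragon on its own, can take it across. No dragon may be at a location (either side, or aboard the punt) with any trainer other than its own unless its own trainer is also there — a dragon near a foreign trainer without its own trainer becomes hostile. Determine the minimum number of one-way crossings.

Counting alone: each trip to the dry ground takes at most 3 across and each return brings at least 1 back, so after t trips out (and t−1 returns) at most 3t − (t−1) of the 8 are across; that first reaches 8 at t = 4, so at least 7 crossings are needed.
The safety rule pushes this higher. Following every safe sequence of crossings, the most of the 8 that can be at the dry ground as the punt arrives there on crossing 7 is 7 — never all 8.
So no plan with fewer than 9 crossings exists, and this one achieves 9:
1. dragon North and trainer North cross → the dry ground.
2. trainer North crosses ← the marsh camp.
3. dragon South, trainer North, and trainer South cross → the dry ground.
4. dragon North and trainer North cross ← the marsh camp.
5. trainer East, trainer North, and trainer West cross → the dry ground.
6. dragon South crosses ← the marsh camp.
7. dragon North and dragon South cross → the dry ground.
8. dragon North crosses ← the marsh camp.
9. dragon East, dragon North, and dragon West cross → the dry ground.

9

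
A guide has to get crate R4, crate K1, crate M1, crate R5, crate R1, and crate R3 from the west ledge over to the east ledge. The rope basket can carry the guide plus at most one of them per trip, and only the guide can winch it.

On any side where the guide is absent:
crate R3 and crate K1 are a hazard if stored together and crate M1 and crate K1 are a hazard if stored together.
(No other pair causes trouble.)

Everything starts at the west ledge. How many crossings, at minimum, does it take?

Counting alone: the guide can take at most 1 across per trip to the east ledge, so moving all 6 needs at least 6 loaded trips out, with a return between consecutive ones — at least 11 crossings.
The safety rule pushes this higher. Following every safe sequence of crossings, the most of the 6 that can be at the east ledge as the rope basket arrives there on crossing 11 is 5 — never all 6.
So no plan with fewer than 13 crossings exists, and this one achieves 13:
1. Guide goes to the east ledge with crate K1.  [the west ledge: crate M1, crate R1, crate R3, crate R4, crate R5 | the east ledge: crate K1]
2. Guide goes back to the west ledge alone.  [the west ledge: crate M1, crate R1, crate R3, crate R4, crate R5 | the east ledge: crate K1]
3. Guide goes to the east ledge with crate R4.  [the west ledge: crate M1, crate R1, crate R3, crate R5 | the east ledge: crate K1, crate R4]
4. Guide goes back to the west ledge alone.  [the west ledge: crate M1, crate R1, crate R3, crate R5 | the east ledge: crate K1, crate R4]
5. Guide goes to the east ledge with crate M1.  [the west ledge: crate R1, crate R3, crate R5 | the east ledge: crate K1, crate M1, crate R4]
6. Guide goes back to the west ledge with crate K1.  [the west ledge: crate K1, crate R1, crate R3, crate R5 | the east ledge: crate M1, crate R4]
7. Guide goes to the east ledge with crate R3.  [the west ledge: crate K1, crate R1, crate R5 | the east ledge: crate M1, crate R3, crate R4]
8. Guide goes back to the west ledge alone.  [the west ledge: crate K1, crate R1, crate R5 | the east ledge: crate M1, crate R3, crate R4]
9. Guide goes to the east ledge with crate R5.  [the west ledge: crate K1, crate R1 | the east ledge: crate M1, crate R3, crate R4, crate R5]
10. Guide goes back to the west ledge alone.  [the west ledge: crate K1, crate R1 | the east ledge: crate M1, crate R3, crate R4, crate R5]
11. Guide goes to the east ledge with crate R1.  [the west ledge: crate K1 | the east ledge: crate M1, crate R1, crate R3, crate R4, crate R5]
12. Guide goes back to the west ledge alone.  [the west ledge: crate K1 | the east ledge: crate M1, crate R1, crate R3, crate R4, crate R5]
13. Guide goes to the east ledge with crate K1.  [the west ledge: — | the east ledge: crate K1, crate M1, crate R1, crate R3, crate R4, crate R5]

13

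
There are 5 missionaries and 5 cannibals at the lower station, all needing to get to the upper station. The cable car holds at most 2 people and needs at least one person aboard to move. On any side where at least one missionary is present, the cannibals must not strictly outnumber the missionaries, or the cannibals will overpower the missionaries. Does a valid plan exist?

Following every safe sequence of crossings from the start, the most of the 10 that can be at the upper station as the cable car arrives there on crossings 1, 3, 5, 7 is 2, 3, 4, 5 respectively; the best ever achieved is 5 of 10.
From crossing 9 on, no configuration arises that was not already reachable earlier: only 13 distinct safe configurations (who is on which side, and where the cable car is) can ever be reached, none of them has everyone across, and every continuation just revisits them. They are: 0 missionaries + 0 cannibals across (cable car back at the start); 0 missionaries + 1 cannibal across (cable car there); 0 missionaries + 1 cannibal across (cable car back at the start); 0 missionaries + 2 cannibals across (cable car there); 0 missionaries + 2 cannibals across (cable car back at the start); 0 missionaries + 3 cannibals across (cable car there); 0 missionaries + 3 cannibals across (cable car back at the start); 0 missionaries + 4 cannibals across (cable car there); 0 missionaries + 4 cannibals across (cable car back at the start); 0 missionaries + 5 cannibals across (cable car there); 1 missionary + 1 cannibal across (cable car there); 1 missionary + 1 cannibal across (cable car back at the start); 2 missionaries + 2 cannibals across (cable car there). So no valid plan exists.

No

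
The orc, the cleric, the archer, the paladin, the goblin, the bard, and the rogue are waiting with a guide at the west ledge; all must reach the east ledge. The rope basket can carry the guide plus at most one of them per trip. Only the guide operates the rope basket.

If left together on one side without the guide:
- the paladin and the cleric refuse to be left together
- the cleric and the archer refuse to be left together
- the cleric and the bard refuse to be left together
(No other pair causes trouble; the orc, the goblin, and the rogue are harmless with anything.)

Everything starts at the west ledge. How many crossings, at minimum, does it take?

impossible

Following every safe sequence of crossings from the start, the most of the 7 that can be at the east ledge as the rope basket arrives there on crossings 1, 3, 5, 7, 9 is 1, 2, 3, 4, 5 respectively; the best ever achieved is 5 of 7.
From crossing 11 on, no configuration arises that was not already reachable earlier: only 72 distinct safe configurations (who is on which side, and where the rope basket is) can ever be reached, none of them has everyone across, and every continuation just revisits them. So no valid plan exists.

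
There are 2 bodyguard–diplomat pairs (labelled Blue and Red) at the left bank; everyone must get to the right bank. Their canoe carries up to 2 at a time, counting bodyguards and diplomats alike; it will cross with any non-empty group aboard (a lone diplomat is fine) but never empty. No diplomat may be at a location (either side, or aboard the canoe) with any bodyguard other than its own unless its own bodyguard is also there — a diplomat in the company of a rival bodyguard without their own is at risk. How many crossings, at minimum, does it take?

Counting alone: each trip to the right bank takes at most 2 across and each return brings at least 1 back, so after t trips out (and t−1 returns) at most 2t − (t−1) of the 4 are across; that first reaches 4 at t = 3, so at least 5 crossings are needed.
The plan below uses exactly 5 crossings, so it is optimal:
1. bodyguard Blue and diplomat Blue cross → the right bank.
2. bodyguard Blue crosses ← the left bank.
3. bodyguard Blue and bodyguard Red cross → the right bank.
4. bodyguard Red crosses ← the left bank.
5. bodyguard Red and diplomat Red cross → the right bank.

5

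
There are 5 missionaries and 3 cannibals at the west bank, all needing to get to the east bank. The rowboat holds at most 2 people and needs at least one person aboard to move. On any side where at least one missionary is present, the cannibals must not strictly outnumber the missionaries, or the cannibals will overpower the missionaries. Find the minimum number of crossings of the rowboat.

Counting alone: each trip to the east bank takes at most 2 across and each return brings at least 1 back, so after t trips out (and t−1 returns) at most 2t − (t−1) of the 8 are across; that first reaches 8 at t = 7, so at least 13 crossings are needed.
The plan below uses exactly 13 crossings, so it is optimal:
1. 2 cannibals → the east bank.  (the west bank: 5M 1C; the east bank: 0M 2C)
2. 1 cannibal ← the west bank.  (the west bank: 5M 2C; the east bank: 0M 1C)
3. 2 cannibals → the east bank.  (the west bank: 5M 0C; the east bank: 0M 3C)
4. 1 cannibal ← the west bank.  (the west bank: 5M 1C; the east bank: 0M 2C)
5. 2 missionaries → the east bank.  (the west bank: 3M 1C; the east bank: 2M 2C)
6. 1 cannibal ← the west bank.  (the west bank: 3M 2C; the east bank: 2M 1C)
7. 1 missionary and 1 cannibal → the east bank.  (the west bank: 2M 1C; the east bank: 3M 2C)
8. 1 cannibal ← the west bank.  (the west bank: 2M 2C; the east bank: 3M 1C)
9. 2 cannibals → the east bank.  (the west bank: 2M 0C; the east bank: 3M 3C)
10. 1 cannibal ← the west bank.  (the west bank: 2M 1C; the east bank: 3M 2C)
11. 1 missionary and 1 cannibal → the east bank.  (the west bank: 1M 0C; the east bank: 4M 3C)
12. 1 cannibal ← the west bank.  (the west bank: 1M 1C; the east bank: 4M 2C)
13. 1 missionary and 1 cannibal → the east bank.  (the west bank: 0M 0C; the east bank: 5M 3C)

13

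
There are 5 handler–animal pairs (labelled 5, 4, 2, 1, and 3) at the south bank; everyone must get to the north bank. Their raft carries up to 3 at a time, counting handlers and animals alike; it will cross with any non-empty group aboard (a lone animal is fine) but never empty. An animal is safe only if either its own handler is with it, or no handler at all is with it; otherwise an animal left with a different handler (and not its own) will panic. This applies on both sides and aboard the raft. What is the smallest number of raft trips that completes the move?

11

Counting alone: each trip to the north bank takes at most 3 across and each return brings at least 1 back, so after t trips out (and t−1 returns) at most 3t − (t−1) of the 10 are across; that first reaches 10 at t = 5, so at least 9 crossings are needed.
The safety rule pushes this higher. Following every safe sequence of crossings, the most of the 10 that can be at the north bank as the raft arrives there on crossing 9 is 9 — never all 10.
So no plan with fewer than 11 crossings exists, and this one achieves 11:
1. animal 5 and handler 5 cross → the north bank.
2. handler 5 crosses ← the south bank.
3. animal 1, animal 2, and animal 4 cross → the north bank.
4. animal 5 crosses ← the south bank.
5. handler 1, handler 2, and handler 4 cross → the north bank.
6. animal 4 and handler 4 cross ← the south bank.
7. handler 3, handler 4, and handler 5 cross → the north bank.
8. animal 2 crosses ← the south bank.
9. animal 4 and animal 5 cross → the north bank.
10. animal 5 crosses ← the south bank.
11. animal 2, animal 3, and animal 5 cross → the north bank.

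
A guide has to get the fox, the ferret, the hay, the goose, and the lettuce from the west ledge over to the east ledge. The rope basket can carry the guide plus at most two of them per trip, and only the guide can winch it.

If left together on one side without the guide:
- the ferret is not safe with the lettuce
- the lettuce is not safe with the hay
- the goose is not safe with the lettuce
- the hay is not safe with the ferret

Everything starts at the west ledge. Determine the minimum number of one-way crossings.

7

Counting alone: the guide can take at most 2 across per trip to the east ledge, so moving all 5 needs at least 3 loaded trips out, with a return between consecutive ones — at least 5 crossings.
The safety rule pushes this higher. Following every safe sequence of crossings, the most of the 5 that can be at the east ledge as the rope basket arrives there on crossing 5 is 4 — never all 5.
So no plan with fewer than 7 crossings exists, and this one achieves 7:
1. Guide goes to the east ledge with the ferret and the lettuce.
2. Guide goes back to the west ledge with the ferret.
3. Guide goes to the east ledge with the ferret and the fox.
4. Guide goes back to the west ledge with the ferret.
5. Guide goes to the east ledge with the ferret and the goose.
6. Guide goes back to the west ledge with the lettuce.
7. Guide goes to the east ledge with the hay and the lettuce.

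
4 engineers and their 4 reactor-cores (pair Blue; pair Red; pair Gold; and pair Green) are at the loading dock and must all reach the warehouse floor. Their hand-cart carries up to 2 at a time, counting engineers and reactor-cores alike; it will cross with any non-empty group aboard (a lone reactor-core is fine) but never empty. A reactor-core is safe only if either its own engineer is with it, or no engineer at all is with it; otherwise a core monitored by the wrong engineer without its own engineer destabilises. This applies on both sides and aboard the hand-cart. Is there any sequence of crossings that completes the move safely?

Following every safe sequence of crossings from the start, the most of the 8 that can be at the warehouse floor as the hand-cart arrives there on crossings 1, 3, 5 is 2, 3, 4 respectively; the best ever achieved is 4 of 8.
From crossing 7 on, no configuration arises that was not already reachable earlier: only 44 distinct safe configurations (who is on which side, and where the hand-cart is) can ever be reached, none of them has everyone across, and every continuation just revisits them. So no valid plan exists.

No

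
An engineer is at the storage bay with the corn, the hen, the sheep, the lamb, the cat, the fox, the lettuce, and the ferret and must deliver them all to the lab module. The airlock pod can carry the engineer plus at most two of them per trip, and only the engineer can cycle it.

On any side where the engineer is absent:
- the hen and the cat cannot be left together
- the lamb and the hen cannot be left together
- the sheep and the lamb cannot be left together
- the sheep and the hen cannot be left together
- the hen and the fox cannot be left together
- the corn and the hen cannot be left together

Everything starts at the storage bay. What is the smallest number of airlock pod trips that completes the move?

Counting alone: the engineer can take at most 2 across per trip to the lab module, so moving all 8 needs at least 4 loaded trips out, with a return between consecutive ones — at least 7 crossings.
The safety rule pushes this higher. Following every safe sequence of crossings, the most of the 8 that can be at the lab module as the airlock pod arrives there on crossings 7, 9, 11 is 5, 6, 7 respectively — never all 8.
So no plan with fewer than 13 crossings exists, and this one achieves 13:
1. Engineer goes to the lab module with the hen and the sheep.
2. Engineer goes back to the storage bay with the hen.
3. Engineer goes to the lab module with the corn and the hen.
4. Engineer goes back to the storage bay with the hen.
5. Engineer goes to the lab module with the cat and the hen.
6. Engineer goes back to the storage bay with the hen.
7. Engineer goes to the lab module with the fox and the hen.
8. Engineer goes back to the storage bay with the hen.
9. Engineer goes to the lab module with the hen and the lettuce.
10. Engineer goes back to the storage bay with the hen.
11. Engineer goes to the lab module with the ferret and the hen.
12. Engineer goes back to the storage bay with the hen.
13. Engineer goes to the lab module with the hen and the lamb.

13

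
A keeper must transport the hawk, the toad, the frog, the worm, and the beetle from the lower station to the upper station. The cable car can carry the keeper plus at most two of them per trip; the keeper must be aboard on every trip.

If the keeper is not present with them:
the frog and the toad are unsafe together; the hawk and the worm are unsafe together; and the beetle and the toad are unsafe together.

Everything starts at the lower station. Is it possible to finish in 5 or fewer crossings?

Yes — this plan uses 5 crossings (≤ 5):
1. Keeper goes to the upper station with the hawk and the toad.
2. Keeper goes back to the lower station alone.
3. Keeper goes to the upper station with the beetle and the frog.
4. Keeper goes back to the lower station with the toad.
5. Keeper goes to the upper station with the toad and the worm.

Yes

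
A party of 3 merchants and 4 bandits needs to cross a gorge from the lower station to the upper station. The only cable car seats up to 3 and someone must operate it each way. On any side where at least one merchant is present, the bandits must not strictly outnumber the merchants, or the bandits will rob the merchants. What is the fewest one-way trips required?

The bandits already outnumber the merchants at the lower station before anyone moves, so the starting position itself is disallowed.

impossible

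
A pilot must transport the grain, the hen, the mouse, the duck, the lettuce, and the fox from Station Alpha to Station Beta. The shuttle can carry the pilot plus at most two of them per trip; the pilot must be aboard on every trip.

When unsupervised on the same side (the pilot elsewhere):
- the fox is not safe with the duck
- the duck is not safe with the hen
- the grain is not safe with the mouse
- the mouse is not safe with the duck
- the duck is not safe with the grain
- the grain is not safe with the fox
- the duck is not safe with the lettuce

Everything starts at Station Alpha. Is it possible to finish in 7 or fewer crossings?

Counting alone: the pilot can take at most 2 across per trip to Station Beta, so moving all 6 needs at least 3 loaded trips out, with a return between consecutive ones — at least 5 crossings.
The safety rule pushes this higher. Following every safe sequence of crossings, the most of the 6 that can be at Station Beta as the shuttle arrives there on crossings 5, 7 is 4, 5 respectively — never all 6.
So the move cannot be finished within 7 crossings. (The shortest complete plan takes 9:)
1. Pilot goes to Station Beta with the duck and the grain.
2. Pilot goes back to Station Alpha with the grain.
3. Pilot goes to Station Beta with the grain and the hen.
4. Pilot goes back to Station Alpha with the duck.
5. Pilot goes to Station Beta with the duck and the lettuce.
6. Pilot goes back to Station Alpha with the duck.
7. Pilot goes to Station Beta with the fox and the mouse.
8. Pilot goes back to Station Alpha with the grain.
9. Pilot goes to Station Beta with the duck and the grain.

No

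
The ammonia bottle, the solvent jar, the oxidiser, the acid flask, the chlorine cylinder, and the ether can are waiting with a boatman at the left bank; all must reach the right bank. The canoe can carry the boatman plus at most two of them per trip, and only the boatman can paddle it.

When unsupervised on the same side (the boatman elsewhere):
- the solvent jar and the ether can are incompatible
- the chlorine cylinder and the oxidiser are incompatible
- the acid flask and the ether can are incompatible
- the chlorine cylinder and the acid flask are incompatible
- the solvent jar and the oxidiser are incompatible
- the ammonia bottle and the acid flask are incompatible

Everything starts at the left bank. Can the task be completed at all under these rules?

No

Whatever the first load, the items left behind include a forbidden pair without the boatman. No opening move is safe, so no plan exists.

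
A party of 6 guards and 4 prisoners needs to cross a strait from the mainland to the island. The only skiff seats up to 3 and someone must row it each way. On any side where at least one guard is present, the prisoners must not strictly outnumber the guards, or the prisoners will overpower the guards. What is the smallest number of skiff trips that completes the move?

Counting alone: each trip to the island takes at most 3 across and each return brings at least 1 back, so after t trips out (and t−1 returns) at most 3t − (t−1) of the 10 are across; that first reaches 10 at t = 5, so at least 9 crossings are needed.
The plan below uses exactly 9 crossings, so it is optimal:
1. 2 prisoners → the island.  (the mainland: 6G 2P; the island: 0G 2P)
2. 1 prisoner ← the mainland.  (the mainland: 6G 3P; the island: 0G 1P)
3. 3 prisoners → the island.  (the mainland: 6G 0P; the island: 0G 4P)
4. 1 prisoner ← the mainland.  (the mainland: 6G 1P; the island: 0G 3P)
5. 3 guards → the island.  (the mainland: 3G 1P; the island: 3G 3P)
6. 1 prisoner ← the mainland.  (the mainland: 3G 2P; the island: 3G 2P)
7. 1 guard and 2 prisoners → the island.  (the mainland: 2G 0P; the island: 4G 4P)
8. 1 prisoner ← the mainland.  (the mainland: 2G 1P; the island: 4G 3P)
9. 2 guards and 1 prisoner → the island.  (the mainland: 0G 0P; the island: 6G 4P)

9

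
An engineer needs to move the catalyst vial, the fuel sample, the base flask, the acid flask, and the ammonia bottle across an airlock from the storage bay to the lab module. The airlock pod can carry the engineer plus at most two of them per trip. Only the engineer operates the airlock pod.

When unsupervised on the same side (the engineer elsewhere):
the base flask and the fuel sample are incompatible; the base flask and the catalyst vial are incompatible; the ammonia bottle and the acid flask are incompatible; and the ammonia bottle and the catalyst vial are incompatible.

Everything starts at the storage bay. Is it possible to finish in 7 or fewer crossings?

Yes

Yes — this plan uses 7 crossings (≤ 7):
1. Engineer goes to the lab module with the ammonia bottle and the base flask.  [the storage bay: the acid flask, the catalyst vial, the fuel sample | the lab module: the ammonia bottle, the base flask]
2. Engineer goes back to the storage bay alone.  [the storage bay: the acid flask, the catalyst vial, the fuel sample | the lab module: the ammonia bottle, the base flask]
3. Engineer goes to the lab module with the catalyst vial.  [the storage bay: the acid flask, the fuel sample | the lab module: the ammonia bottle, the base flask, the catalyst vial]
4. Engineer goes back to the storage bay with the ammonia bottle and the base flask.  [the storage bay: the acid flask, the ammonia bottle, the base flask, the fuel sample | the lab module: the catalyst vial]
5. Engineer goes to the lab module with the acid flask and the fuel sample.  [the storage bay: the ammonia bottle, the base flask | the lab module: the acid flask, the catalyst vial, the fuel sample]
6. Engineer goes back to the storage bay alone.  [the storage bay: the ammonia bottle, the base flask | the lab module: the acid flask, the catalyst vial, the fuel sample]
7. Engineer goes to the lab module with the ammonia bottle and the base flask.  [the storage bay: — | the lab module: the acid flask, the ammonia bottle, the base flask, the catalyst vial, the fuel sample]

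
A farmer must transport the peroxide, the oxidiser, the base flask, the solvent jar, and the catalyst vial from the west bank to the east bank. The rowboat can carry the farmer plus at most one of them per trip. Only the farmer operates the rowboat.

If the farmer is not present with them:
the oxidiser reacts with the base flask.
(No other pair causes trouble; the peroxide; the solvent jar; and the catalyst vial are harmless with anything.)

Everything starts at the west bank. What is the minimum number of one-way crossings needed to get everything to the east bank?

9

Counting alone: the farmer can take at most 1 across per trip to the east bank, so moving all 5 needs at least 5 loaded trips out, with a return between consecutive ones — at least 9 crossings.
The plan below uses exactly 9 crossings, so it is optimal:
1. Farmer goes to the east bank with the oxidiser.  [the west bank: the base flask, the catalyst vial, the peroxide, the solvent jar | the east bank: the oxidiser]
2. Farmer goes back to the west bank alone.  [the west bank: the base flask, the catalyst vial, the peroxide, the solvent jar | the east bank: the oxidiser]
3. Farmer goes to the east bank with the peroxide.  [the west bank: the base flask, the catalyst vial, the solvent jar | the east bank: the oxidiser, the peroxide]
4. Farmer goes back to the west bank alone.  [the west bank: the base flask, the catalyst vial, the solvent jar | the east bank: the oxidiser, the peroxide]
5. Farmer goes to the east bank with the solvent jar.  [the west bank: the base flask, the catalyst vial | the east bank: the oxidiser, the peroxide, the solvent jar]
6. Farmer goes back to the west bank alone.  [the west bank: the base flask, the catalyst vial | the east bank: the oxidiser, the peroxide, the solvent jar]
7. Farmer goes to the east bank with the catalyst vial.  [the west bank: the base flask | the east bank: the catalyst vial, the oxidiser, the peroxide, the solvent jar]
8. Farmer goes back to the west bank alone.  [the west bank: the base flask | the east bank: the catalyst vial, the oxidiser, the peroxide, the solvent jar]
9. Farmer goes to the east bank with the base flask.  [the west bank: — | the east bank: the base flask, the catalyst vial, the oxidiser, the peroxide, the solvent jar]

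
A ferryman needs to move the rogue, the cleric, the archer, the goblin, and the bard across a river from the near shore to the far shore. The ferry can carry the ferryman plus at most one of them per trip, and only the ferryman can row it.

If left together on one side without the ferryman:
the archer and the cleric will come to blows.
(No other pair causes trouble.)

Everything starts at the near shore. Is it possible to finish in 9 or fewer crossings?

Yes

Yes — this plan uses 9 crossings (≤ 9):
1. Ferryman goes to the far shore with the cleric.
2. Ferryman goes back to the near shore alone.
3. Ferryman goes to the far shore with the rogue.
4. Ferryman goes back to the near shore alone.
5. Ferryman goes to the far shore with the goblin.
6. Ferryman goes back to the near shore alone.
7. Ferryman goes to the far shore with the bard.
8. Ferryman goes back to the near shore alone.
9. Ferryman goes to the far shore with the archer.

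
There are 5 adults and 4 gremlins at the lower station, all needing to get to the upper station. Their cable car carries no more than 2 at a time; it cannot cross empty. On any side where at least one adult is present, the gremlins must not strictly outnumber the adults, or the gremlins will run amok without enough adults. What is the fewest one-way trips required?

15

Counting alone: each trip to the upper station takes at most 2 across and each return brings at least 1 back, so after t trips out (and t−1 returns) at most 2t − (t−1) of the 9 are across; that first reaches 9 at t = 8, so at least 15 crossings are needed.
The plan below uses exactly 15 crossings, so it is optimal:
1. 2 gremlins → the upper station.  (the lower station: 5A 2G; the upper station: 0A 2G)
2. 1 gremlin ← the lower station.  (the lower station: 5A 3G; the upper station: 0A 1G)
3. 2 gremlins → the upper station.  (the lower station: 5A 1G; the upper station: 0A 3G)
4. 1 gremlin ← the lower station.  (the lower station: 5A 2G; the upper station: 0A 2G)
5. 2 adults → the upper station.  (the lower station: 3A 2G; the upper station: 2A 2G)
6. 1 gremlin ← the lower station.  (the lower station: 3A 3G; the upper station: 2A 1G)
7. 1 adult and 1 gremlin → the upper station.  (the lower station: 2A 2G; the upper station: 3A 2G)
8. 1 adult ← the lower station.  (the lower station: 3A 2G; the upper station: 2A 2G)
9. 1 adult and 1 gremlin → the upper station.  (the lower station: 2A 1G; the upper station: 3A 3G)
10. 1 gremlin ← the lower station.  (the lower station: 2A 2G; the upper station: 3A 2G)
11. 1 adult and 1 gremlin → the upper station.  (the lower station: 1A 1G; the upper station: 4A 3G)
12. 1 adult ← the lower station.  (the lower station: 2A 1G; the upper station: 3A 3G)
13. 1 adult and 1 gremlin → the upper station.  (the lower station: 1A 0G; the upper station: 4A 4G)
14. 1 gremlin ← the lower station.  (the lower station: 1A 1G; the upper station: 4A 3G)
15. 1 adult and 1 gremlin → the upper station.  (the lower station: 0A 0G; the upper station: 5A 4G)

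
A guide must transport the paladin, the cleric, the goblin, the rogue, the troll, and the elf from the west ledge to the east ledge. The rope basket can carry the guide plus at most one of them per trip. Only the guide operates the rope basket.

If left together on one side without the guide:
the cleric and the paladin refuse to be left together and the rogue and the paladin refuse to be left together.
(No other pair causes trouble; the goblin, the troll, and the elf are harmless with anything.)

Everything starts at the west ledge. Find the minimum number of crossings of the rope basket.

Counting alone: the guide can take at most 1 across per trip to the east ledge, so moving all 6 needs at least 6 loaded trips out, with a return between consecutive ones — at least 11 crossings.
The safety rule pushes this higher. Following every safe sequence of crossings, the most of the 6 that can be at the east ledge as the rope basket arrives there on crossing 11 is 5 — never all 6.
So no plan with fewer than 13 crossings exists, and this one achieves 13:
1. Guide goes to the east ledge with the paladin.  [the west ledge: the cleric, the elf, the goblin, the rogue, the troll | the east ledge: the paladin]
2. Guide goes back to the west ledge alone.  [the west ledge: the cleric, the elf, the goblin, the rogue, the troll | the east ledge: the paladin]
3. Guide goes to the east ledge with the cleric.  [the west ledge: the elf, the goblin, the rogue, the troll | the east ledge: the cleric, the paladin]
4. Guide goes back to the west ledge with the paladin.  [the west ledge: the elf, the goblin, the paladin, the rogue, the troll | the east ledge: the cleric]
5. Guide goes to the east ledge with the rogue.  [the west ledge: the elf, the goblin, the paladin, the troll | the east ledge: the cleric, the rogue]
6. Guide goes back to the west ledge alone.  [the west ledge: the elf, the goblin, the paladin, the troll | the east ledge: the cleric, the rogue]
7. Guide goes to the east ledge with the goblin.  [the west ledge: the elf, the paladin, the troll | the east ledge: the cleric, the goblin, the rogue]
8. Guide goes back to the west ledge alone.  [the west ledge: the elf, the paladin, the troll | the east ledge: the cleric, the goblin, the rogue]
9. Guide goes to the east ledge with the troll.  [the west ledge: the elf, the paladin | the east ledge: the cleric, the goblin, the rogue, the troll]
10. Guide goes back to the west ledge alone.  [the west ledge: the elf, the paladin | the east ledge: the cleric, the goblin, the rogue, the troll]
11. Guide goes to the east ledge with the elf.  [the west ledge: the paladin | the east ledge: the cleric, the elf, the goblin, the rogue, the troll]
12. Guide goes back to the west ledge alone.  [the west ledge: the paladin | the east ledge: the cleric, the elf, the goblin, the rogue, the troll]
13. Guide goes to the east ledge with the paladin.  [the west ledge: — | the east ledge: the cleric, the elf, the goblin, the paladin, the rogue, the troll]

13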